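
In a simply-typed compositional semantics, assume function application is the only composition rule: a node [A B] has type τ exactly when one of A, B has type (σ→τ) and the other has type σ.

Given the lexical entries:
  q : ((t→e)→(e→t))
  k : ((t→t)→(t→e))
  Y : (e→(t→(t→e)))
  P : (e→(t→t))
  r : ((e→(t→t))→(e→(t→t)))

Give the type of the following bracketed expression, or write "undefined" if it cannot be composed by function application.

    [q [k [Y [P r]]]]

undefined

[P r]: functor r : ((e→(t→t))→(e→(t→t))), argument P : (e→(t→t)); result (e→(t→t)).
At [Y [P r]]: neither (e→(t→(t→e))) nor (e→(t→t)) can take the other as argument; the node is ill-typed.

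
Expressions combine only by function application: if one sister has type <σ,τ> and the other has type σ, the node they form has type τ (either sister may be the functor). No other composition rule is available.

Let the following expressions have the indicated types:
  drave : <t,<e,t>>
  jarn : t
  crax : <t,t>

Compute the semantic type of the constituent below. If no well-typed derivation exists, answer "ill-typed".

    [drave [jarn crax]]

At [jarn crax], crax : <t,t> takes jarn : t, giving t.
At [drave [jarn crax]], drave : <t,<e,t>> takes [jarn crax] : t, giving <e,t>.

<e,t>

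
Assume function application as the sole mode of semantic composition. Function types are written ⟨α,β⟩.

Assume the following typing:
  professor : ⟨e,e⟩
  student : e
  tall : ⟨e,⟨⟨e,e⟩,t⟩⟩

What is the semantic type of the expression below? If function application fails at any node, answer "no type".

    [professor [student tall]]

[student tall] — tall of type ⟨e,⟨⟨e,e⟩,t⟩⟩ combines with student of type e: type ⟨⟨e,e⟩,t⟩.
[professor [student tall]] — [student tall] of type ⟨⟨e,e⟩,t⟩ combines with professor of type ⟨e,e⟩: type t.

t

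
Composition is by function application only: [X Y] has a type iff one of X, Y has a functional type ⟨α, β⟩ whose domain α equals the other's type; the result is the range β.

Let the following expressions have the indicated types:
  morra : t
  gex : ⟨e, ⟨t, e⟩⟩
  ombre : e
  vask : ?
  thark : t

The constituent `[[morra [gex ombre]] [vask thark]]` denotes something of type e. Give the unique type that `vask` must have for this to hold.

⟨t, ⟨e, e⟩⟩

At [[morra [gex ombre]] [vask thark]] (required: e): [morra [gex ombre]] is e, which is not a function with range e; hence [vask thark] is the functor — type ⟨e, e⟩.
At [vask thark] (required: ⟨e, e⟩): thark is t, which is not a function with range ⟨e, e⟩; hence vask is the functor — type ⟨t, ⟨e, e⟩⟩.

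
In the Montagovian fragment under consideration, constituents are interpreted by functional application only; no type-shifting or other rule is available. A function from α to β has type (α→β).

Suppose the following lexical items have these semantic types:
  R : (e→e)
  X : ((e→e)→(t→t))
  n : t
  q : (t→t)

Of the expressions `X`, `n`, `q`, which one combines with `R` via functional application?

X — combines: X : ((e→e)→(t→t)) takes R : (e→e) as argument, giving (t→t).
n : t — neither side's domain matches the other.
q : (t→t) — neither side's domain matches the other.

X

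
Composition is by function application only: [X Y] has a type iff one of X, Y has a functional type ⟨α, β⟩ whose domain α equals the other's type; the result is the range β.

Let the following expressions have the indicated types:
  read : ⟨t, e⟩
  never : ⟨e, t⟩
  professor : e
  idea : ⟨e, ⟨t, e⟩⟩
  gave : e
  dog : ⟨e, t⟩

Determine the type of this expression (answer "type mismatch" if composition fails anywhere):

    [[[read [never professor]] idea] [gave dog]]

e

At [never professor], never : ⟨e, t⟩ takes professor : e, giving t.
At [read [never professor]], read : ⟨t, e⟩ takes [never professor] : t, giving e.
At [[read [never professor]] idea], idea : ⟨e, ⟨t, e⟩⟩ takes [read [never professor]] : e, giving ⟨t, e⟩.
At [gave dog], dog : ⟨e, t⟩ takes gave : e, giving t.
At [[[read [never professor]] idea] [gave dog]], [[read [never professor]] idea] : ⟨t, e⟩ takes [gave dog] : t, giving e.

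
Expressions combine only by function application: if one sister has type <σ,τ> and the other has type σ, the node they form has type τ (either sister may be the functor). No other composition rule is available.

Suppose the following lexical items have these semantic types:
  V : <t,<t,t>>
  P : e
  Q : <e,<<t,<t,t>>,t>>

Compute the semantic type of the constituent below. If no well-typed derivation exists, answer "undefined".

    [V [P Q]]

[P Q] — Q of type <e,<<t,<t,t>>,t>> combines with P of type e: type <<t,<t,t>>,t>.
[V [P Q]] — [P Q] of type <<t,<t,t>>,t> combines with V of type <t,<t,t>>: type t.

t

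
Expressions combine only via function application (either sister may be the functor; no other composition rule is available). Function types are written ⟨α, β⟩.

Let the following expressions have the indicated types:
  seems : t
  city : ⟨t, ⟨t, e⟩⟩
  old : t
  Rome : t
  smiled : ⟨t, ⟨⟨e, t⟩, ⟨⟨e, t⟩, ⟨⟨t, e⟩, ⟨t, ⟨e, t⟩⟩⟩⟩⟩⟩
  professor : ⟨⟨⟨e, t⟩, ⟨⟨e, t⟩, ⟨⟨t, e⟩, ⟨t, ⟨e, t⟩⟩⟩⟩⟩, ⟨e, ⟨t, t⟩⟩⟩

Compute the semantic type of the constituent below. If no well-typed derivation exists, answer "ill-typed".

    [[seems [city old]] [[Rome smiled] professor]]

[city old]: functor city : ⟨t, ⟨t, e⟩⟩, argument old : t; result ⟨t, e⟩.
[seems [city old]]: functor [city old] : ⟨t, e⟩, argument seems : t; result e.
[Rome smiled]: functor smiled : ⟨t, ⟨⟨e, t⟩, ⟨⟨e, t⟩, ⟨⟨t, e⟩, ⟨t, ⟨e, t⟩⟩⟩⟩⟩⟩, argument Rome : t; result ⟨⟨e, t⟩, ⟨⟨e, t⟩, ⟨⟨t, e⟩, ⟨t, ⟨e, t⟩⟩⟩⟩⟩.
[[Rome smiled] professor]: functor professor : ⟨⟨⟨e, t⟩, ⟨⟨e, t⟩, ⟨⟨t, e⟩, ⟨t, ⟨e, t⟩⟩⟩⟩⟩, ⟨e, ⟨t, t⟩⟩⟩, argument [Rome smiled] : ⟨⟨e, t⟩, ⟨⟨e, t⟩, ⟨⟨t, e⟩, ⟨t, ⟨e, t⟩⟩⟩⟩⟩; result ⟨e, ⟨t, t⟩⟩.
[[seems [city old]] [[Rome smiled] professor]]: functor [[Rome smiled] professor] : ⟨e, ⟨t, t⟩⟩, argument [seems [city old]] : e; result ⟨t, t⟩.

⟨t, t⟩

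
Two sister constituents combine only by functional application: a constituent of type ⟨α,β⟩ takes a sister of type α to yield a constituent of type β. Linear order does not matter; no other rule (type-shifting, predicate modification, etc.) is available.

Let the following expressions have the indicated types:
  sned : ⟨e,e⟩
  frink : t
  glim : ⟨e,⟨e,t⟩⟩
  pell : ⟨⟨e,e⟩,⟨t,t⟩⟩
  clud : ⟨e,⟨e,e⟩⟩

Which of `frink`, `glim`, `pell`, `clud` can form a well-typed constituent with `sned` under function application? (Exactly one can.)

frink : t — sned needs e; frink needs nothing (atomic); neither fits.
glim : ⟨e,⟨e,t⟩⟩ — sned needs e; glim needs e; neither fits.
pell — combines: pell : ⟨⟨e,e⟩,⟨t,t⟩⟩ takes sned : ⟨e,e⟩ as argument, giving ⟨t,t⟩.
clud : ⟨e,⟨e,e⟩⟩ — sned needs e; clud needs e; neither fits.

pell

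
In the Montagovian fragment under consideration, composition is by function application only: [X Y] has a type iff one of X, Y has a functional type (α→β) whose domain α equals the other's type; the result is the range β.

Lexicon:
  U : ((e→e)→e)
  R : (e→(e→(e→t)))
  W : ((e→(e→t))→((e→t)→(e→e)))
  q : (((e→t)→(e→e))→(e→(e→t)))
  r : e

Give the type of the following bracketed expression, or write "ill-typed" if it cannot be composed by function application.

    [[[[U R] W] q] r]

ill-typed

At [U R]: neither ((e→e)→e) nor (e→(e→(e→t))) can take the other as argument; the node is ill-typed.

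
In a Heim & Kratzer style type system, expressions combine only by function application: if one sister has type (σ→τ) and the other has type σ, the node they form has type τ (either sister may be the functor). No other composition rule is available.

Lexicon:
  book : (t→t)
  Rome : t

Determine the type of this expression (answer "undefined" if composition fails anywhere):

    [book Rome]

[book Rome] — book of type (t→t) combines with Rome of type t: type t.

t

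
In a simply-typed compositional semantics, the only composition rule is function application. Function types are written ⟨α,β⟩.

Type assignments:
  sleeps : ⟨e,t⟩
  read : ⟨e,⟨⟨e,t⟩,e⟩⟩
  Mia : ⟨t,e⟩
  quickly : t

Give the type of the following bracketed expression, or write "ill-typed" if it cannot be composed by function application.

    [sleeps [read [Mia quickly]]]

e

At [Mia quickly], Mia : ⟨t,e⟩ takes quickly : t, giving e.
At [read [Mia quickly]], read : ⟨e,⟨⟨e,t⟩,e⟩⟩ takes [Mia quickly] : e, giving ⟨⟨e,t⟩,e⟩.
At [sleeps [read [Mia quickly]]], [read [Mia quickly]] : ⟨⟨e,t⟩,e⟩ takes sleeps : ⟨e,t⟩, giving e.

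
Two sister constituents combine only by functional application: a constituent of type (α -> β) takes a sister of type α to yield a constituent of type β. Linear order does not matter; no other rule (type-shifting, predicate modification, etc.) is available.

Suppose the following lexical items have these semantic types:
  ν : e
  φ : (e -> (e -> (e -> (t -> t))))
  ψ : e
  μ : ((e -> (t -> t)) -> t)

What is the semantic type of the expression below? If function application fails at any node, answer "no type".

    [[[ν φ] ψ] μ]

t

At [ν φ], φ : (e -> (e -> (e -> (t -> t)))) takes ν : e, giving (e -> (e -> (t -> t))).
At [[ν φ] ψ], [ν φ] : (e -> (e -> (t -> t))) takes ψ : e, giving (e -> (t -> t)).
At [[[ν φ] ψ] μ], μ : ((e -> (t -> t)) -> t) takes [[ν φ] ψ] : (e -> (t -> t)), giving t.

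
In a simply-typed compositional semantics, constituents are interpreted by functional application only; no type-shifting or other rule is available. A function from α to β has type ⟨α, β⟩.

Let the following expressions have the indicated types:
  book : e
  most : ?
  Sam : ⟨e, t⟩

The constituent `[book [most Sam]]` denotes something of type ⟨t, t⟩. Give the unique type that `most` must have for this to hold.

At [book [most Sam]] (required: ⟨t, t⟩): book is e, which is not a function with range ⟨t, t⟩; hence [most Sam] is the functor — type ⟨e, ⟨t, t⟩⟩.
At [most Sam] (required: ⟨e, ⟨t, t⟩⟩): Sam is ⟨e, t⟩, which is not a function with range ⟨e, ⟨t, t⟩⟩; hence most is the functor — type ⟨⟨e, t⟩, ⟨e, ⟨t, t⟩⟩⟩.

⟨⟨e, t⟩, ⟨e, ⟨t, t⟩⟩⟩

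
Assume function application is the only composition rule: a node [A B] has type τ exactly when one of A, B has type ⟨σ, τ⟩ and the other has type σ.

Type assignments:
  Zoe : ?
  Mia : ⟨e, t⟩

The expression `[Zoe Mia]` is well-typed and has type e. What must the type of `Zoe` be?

At [Zoe Mia] (required: e): Mia is ⟨e, t⟩, which is not a function with range e; hence Zoe is the functor — type ⟨⟨e, t⟩, e⟩.

⟨⟨e, t⟩, e⟩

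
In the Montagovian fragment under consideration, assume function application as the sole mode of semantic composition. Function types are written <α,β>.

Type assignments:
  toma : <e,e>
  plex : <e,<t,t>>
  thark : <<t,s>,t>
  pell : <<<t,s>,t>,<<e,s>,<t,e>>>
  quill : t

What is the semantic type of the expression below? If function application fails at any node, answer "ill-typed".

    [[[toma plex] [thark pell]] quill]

At [toma plex]: neither <e,e> nor <e,<t,t>> can take the other as argument; the node is ill-typed.

ill-typed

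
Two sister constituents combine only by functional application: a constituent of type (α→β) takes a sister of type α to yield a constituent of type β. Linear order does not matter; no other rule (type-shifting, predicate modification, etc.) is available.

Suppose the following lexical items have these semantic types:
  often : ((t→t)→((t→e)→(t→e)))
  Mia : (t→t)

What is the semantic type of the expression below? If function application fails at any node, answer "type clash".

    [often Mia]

((t→e)→(t→e))

At [often Mia], often : ((t→t)→((t→e)→(t→e))) takes Mia : (t→t), giving ((t→e)→(t→e)).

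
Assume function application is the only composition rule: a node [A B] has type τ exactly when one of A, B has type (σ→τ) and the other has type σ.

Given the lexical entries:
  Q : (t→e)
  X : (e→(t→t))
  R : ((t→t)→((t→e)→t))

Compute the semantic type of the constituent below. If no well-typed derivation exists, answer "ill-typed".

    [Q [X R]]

ill-typed

At [X R]: neither (e→(t→t)) nor ((t→t)→((t→e)→t)) can take the other as argument; the node is ill-typed.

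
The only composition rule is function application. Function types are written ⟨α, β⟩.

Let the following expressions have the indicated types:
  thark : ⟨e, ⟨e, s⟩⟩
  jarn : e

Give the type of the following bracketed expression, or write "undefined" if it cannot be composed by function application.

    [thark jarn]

[thark jarn] — thark of type ⟨e, ⟨e, s⟩⟩ combines with jarn of type e: type ⟨e, s⟩.

⟨e, s⟩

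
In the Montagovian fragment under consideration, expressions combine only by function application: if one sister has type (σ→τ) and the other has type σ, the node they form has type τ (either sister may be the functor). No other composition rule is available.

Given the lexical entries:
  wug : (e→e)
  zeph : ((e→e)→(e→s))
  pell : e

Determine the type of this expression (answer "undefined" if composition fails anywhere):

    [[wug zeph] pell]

s

[wug zeph]: ((e→e)→(e→s)) applied to (e→e) yields (e→s).
[[wug zeph] pell]: (e→s) applied to e yields s.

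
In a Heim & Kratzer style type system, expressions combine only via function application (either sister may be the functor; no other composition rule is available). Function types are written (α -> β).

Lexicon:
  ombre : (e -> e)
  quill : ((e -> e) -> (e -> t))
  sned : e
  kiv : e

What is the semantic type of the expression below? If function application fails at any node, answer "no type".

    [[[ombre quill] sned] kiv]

no type

At [ombre quill], quill : ((e -> e) -> (e -> t)) takes ombre : (e -> e), giving (e -> t).
At [[ombre quill] sned], [ombre quill] : (e -> t) takes sned : e, giving t.
At [[[ombre quill] sned] kiv]: neither t nor e can take the other as argument; the node is ill-typed.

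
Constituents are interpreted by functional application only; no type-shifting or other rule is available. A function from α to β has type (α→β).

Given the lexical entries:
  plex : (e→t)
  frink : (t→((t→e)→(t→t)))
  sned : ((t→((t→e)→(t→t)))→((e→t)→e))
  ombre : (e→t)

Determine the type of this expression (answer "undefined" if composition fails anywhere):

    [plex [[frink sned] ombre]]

t

[frink sned] — sned of type ((t→((t→e)→(t→t)))→((e→t)→e)) combines with frink of type (t→((t→e)→(t→t))): type ((e→t)→e).
[[frink sned] ombre] — [frink sned] of type ((e→t)→e) combines with ombre of type (e→t): type e.
[plex [[frink sned] ombre]] — plex of type (e→t) combines with [[frink sned] ombre] of type e: type t.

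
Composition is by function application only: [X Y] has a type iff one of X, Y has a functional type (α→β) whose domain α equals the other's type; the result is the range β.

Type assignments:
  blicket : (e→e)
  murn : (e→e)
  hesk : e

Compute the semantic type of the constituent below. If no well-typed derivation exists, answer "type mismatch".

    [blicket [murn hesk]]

e

At [murn hesk], murn : (e→e) takes hesk : e, giving e.
At [blicket [murn hesk]], blicket : (e→e) takes [murn hesk] : e, giving e.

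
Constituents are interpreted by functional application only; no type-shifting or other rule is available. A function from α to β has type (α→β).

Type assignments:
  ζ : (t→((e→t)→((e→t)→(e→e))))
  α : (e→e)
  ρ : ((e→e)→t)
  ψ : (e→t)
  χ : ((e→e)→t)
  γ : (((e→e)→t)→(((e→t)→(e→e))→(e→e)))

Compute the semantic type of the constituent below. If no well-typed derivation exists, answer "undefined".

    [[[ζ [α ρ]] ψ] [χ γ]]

[α ρ]: functor ρ : ((e→e)→t), argument α : (e→e); result t.
[ζ [α ρ]]: functor ζ : (t→((e→t)→((e→t)→(e→e)))), argument [α ρ] : t; result ((e→t)→((e→t)→(e→e))).
[[ζ [α ρ]] ψ]: functor [ζ [α ρ]] : ((e→t)→((e→t)→(e→e))), argument ψ : (e→t); result ((e→t)→(e→e)).
[χ γ]: functor γ : (((e→e)→t)→(((e→t)→(e→e))→(e→e))), argument χ : ((e→e)→t); result (((e→t)→(e→e))→(e→e)).
[[[ζ [α ρ]] ψ] [χ γ]]: functor [χ γ] : (((e→t)→(e→e))→(e→e)), argument [[ζ [α ρ]] ψ] : ((e→t)→(e→e)); result (e→e).

(e→e)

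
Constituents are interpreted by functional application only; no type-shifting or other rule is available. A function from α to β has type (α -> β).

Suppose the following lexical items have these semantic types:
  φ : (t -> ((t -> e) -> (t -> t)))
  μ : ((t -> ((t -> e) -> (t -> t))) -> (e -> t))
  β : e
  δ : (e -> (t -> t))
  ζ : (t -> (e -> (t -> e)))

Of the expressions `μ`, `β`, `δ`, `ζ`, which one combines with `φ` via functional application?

μ

μ — combines: μ : ((t -> ((t -> e) -> (t -> t))) -> (e -> t)) takes φ : (t -> ((t -> e) -> (t -> t))) as argument, giving (e -> t).
β : e — neither side's domain matches the other.
δ : (e -> (t -> t)) — neither side's domain matches the other.
ζ : (t -> (e -> (t -> e))) — neither side's domain matches the other.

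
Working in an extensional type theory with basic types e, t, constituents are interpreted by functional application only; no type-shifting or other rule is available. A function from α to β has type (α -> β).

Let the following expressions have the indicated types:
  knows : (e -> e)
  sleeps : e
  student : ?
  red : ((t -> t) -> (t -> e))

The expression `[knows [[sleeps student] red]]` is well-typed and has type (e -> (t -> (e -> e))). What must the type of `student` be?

(e -> (((t -> t) -> (t -> e)) -> ((e -> e) -> (e -> (t -> (e -> e))))))

At [knows [[sleeps student] red]] (required: (e -> (t -> (e -> e)))): knows is (e -> e), which is not a function with range (e -> (t -> (e -> e))); hence [[sleeps student] red] is the functor — type ((e -> e) -> (e -> (t -> (e -> e)))).
At [[sleeps student] red] (required: ((e -> e) -> (e -> (t -> (e -> e))))): red is ((t -> t) -> (t -> e)), which is not a function with range ((e -> e) -> (e -> (t -> (e -> e)))); hence [sleeps student] is the functor — type (((t -> t) -> (t -> e)) -> ((e -> e) -> (e -> (t -> (e -> e))))).
At [sleeps student] (required: (((t -> t) -> (t -> e)) -> ((e -> e) -> (e -> (t -> (e -> e)))))): sleeps is e, which is not a function with range (((t -> t) -> (t -> e)) -> ((e -> e) -> (e -> (t -> (e -> e))))); hence student is the functor — type (e -> (((t -> t) -> (t -> e)) -> ((e -> e) -> (e -> (t -> (e -> e)))))).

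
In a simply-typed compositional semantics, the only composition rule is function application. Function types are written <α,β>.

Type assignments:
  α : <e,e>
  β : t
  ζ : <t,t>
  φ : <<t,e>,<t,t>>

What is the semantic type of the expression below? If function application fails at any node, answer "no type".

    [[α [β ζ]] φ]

At [β ζ], ζ : <t,t> takes β : t, giving t.
[α [β ζ]]: <e,e> and t cannot combine by function application — type clash.

no type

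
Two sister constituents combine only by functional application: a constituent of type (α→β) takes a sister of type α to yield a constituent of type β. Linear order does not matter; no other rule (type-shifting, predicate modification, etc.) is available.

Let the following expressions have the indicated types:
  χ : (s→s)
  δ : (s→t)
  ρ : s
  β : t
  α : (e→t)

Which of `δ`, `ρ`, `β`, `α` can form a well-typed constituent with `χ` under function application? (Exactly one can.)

ρ

δ : (s→t) — χ needs s; δ needs s; neither fits.
ρ — combines: χ : (s→s) takes ρ : s as argument, giving s.
β : t — χ needs s; β needs nothing (atomic); neither fits.
α : (e→t) — χ needs s; α needs e; neither fits.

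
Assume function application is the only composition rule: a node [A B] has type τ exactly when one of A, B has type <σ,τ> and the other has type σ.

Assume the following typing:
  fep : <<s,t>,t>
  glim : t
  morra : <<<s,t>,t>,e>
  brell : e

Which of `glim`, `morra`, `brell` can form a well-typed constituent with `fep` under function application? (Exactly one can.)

morra

glim : t — neither side's domain matches the other.
morra — combines: morra : <<<s,t>,t>,e> takes fep : <<s,t>,t> as argument, giving e.
brell : e — neither side's domain matches the other.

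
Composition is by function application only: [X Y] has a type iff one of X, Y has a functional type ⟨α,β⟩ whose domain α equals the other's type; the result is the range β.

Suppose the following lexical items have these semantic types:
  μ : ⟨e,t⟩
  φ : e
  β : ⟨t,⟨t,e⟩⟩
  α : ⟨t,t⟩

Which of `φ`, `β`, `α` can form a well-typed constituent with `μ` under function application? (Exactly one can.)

φ

φ — combines: μ : ⟨e,t⟩ takes φ : e as argument, giving t.
β : ⟨t,⟨t,e⟩⟩ — neither side's domain matches the other.
α : ⟨t,t⟩ — neither side's domain matches the other.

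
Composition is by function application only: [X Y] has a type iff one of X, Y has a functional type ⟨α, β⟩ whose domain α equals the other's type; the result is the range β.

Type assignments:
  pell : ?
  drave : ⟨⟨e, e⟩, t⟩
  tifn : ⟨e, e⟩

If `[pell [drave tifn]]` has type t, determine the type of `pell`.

⟨t, t⟩

[pell [drave tifn]] is required to be t. [drave tifn] : t cannot yield t as functor, so pell : ⟨t, t⟩.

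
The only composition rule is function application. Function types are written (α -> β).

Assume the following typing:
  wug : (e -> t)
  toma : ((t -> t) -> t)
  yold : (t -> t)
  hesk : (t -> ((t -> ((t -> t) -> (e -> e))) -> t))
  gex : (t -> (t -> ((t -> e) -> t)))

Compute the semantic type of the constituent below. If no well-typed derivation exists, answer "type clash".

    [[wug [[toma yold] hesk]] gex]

type clash

[toma yold]: ((t -> t) -> t) applied to (t -> t) yields t.
[[toma yold] hesk]: (t -> ((t -> ((t -> t) -> (e -> e))) -> t)) applied to t yields ((t -> ((t -> t) -> (e -> e))) -> t).
[wug [[toma yold] hesk]]: (e -> t) with ((t -> ((t -> t) -> (e -> e))) -> t) — neither is a function whose domain matches the other; composition fails here.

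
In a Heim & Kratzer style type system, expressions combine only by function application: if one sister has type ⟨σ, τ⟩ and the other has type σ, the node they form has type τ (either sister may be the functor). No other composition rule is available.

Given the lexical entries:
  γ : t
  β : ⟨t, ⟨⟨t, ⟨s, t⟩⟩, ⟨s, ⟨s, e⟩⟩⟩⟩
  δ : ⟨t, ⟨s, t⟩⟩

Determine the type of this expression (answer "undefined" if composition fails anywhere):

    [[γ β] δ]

[γ β] — β of type ⟨t, ⟨⟨t, ⟨s, t⟩⟩, ⟨s, ⟨s, e⟩⟩⟩⟩ combines with γ of type t: type ⟨⟨t, ⟨s, t⟩⟩, ⟨s, ⟨s, e⟩⟩⟩.
[[γ β] δ] — [γ β] of type ⟨⟨t, ⟨s, t⟩⟩, ⟨s, ⟨s, e⟩⟩⟩ combines with δ of type ⟨t, ⟨s, t⟩⟩: type ⟨s, ⟨s, e⟩⟩.

⟨s, ⟨s, e⟩⟩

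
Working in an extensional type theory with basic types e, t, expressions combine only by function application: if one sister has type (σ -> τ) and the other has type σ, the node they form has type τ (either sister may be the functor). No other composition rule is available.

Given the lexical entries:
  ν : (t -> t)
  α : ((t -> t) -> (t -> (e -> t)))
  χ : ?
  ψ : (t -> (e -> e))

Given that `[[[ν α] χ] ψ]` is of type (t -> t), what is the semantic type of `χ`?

((t -> (e -> t)) -> ((t -> (e -> e)) -> (t -> t)))

For [[[ν α] χ] ψ] to have type (t -> t) with ψ of type (t -> (e -> e)), [[ν α] χ] must be the function: [[ν α] χ] : ((t -> (e -> e)) -> (t -> t)).
For [[ν α] χ] to have type ((t -> (e -> e)) -> (t -> t)) with [ν α] of type (t -> (e -> t)), χ must be the function: χ : ((t -> (e -> t)) -> ((t -> (e -> e)) -> (t -> t))).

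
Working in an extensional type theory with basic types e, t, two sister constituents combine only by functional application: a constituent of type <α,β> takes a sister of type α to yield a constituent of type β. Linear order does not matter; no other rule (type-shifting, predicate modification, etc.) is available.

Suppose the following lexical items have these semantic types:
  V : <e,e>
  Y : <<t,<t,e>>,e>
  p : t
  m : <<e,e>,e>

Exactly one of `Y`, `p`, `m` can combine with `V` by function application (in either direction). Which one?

m

Y : <<t,<t,e>>,e> — neither side's domain matches the other.
p : t — neither side's domain matches the other.
m — combines: m : <<e,e>,e> takes V : <e,e> as argument, giving e.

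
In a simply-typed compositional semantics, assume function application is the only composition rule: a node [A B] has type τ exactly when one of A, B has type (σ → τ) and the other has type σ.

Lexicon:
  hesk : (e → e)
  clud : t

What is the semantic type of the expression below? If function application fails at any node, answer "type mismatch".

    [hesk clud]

type mismatch

[hesk clud]: (e → e) with t — neither is a function whose domain matches the other; composition fails here.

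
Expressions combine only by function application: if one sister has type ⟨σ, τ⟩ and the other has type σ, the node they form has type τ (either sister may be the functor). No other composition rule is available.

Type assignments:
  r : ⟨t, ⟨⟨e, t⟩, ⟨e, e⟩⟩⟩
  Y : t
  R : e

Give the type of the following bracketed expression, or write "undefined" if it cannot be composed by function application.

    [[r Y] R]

[r Y]: ⟨t, ⟨⟨e, t⟩, ⟨e, e⟩⟩⟩ applied to t yields ⟨⟨e, t⟩, ⟨e, e⟩⟩.
At [[r Y] R]: neither ⟨⟨e, t⟩, ⟨e, e⟩⟩ nor e can take the other as argument; the node is ill-typed.

undefined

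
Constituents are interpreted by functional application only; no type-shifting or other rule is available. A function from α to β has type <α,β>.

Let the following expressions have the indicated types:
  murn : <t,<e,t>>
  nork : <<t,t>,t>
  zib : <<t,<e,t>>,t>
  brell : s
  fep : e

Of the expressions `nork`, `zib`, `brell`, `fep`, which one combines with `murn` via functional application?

nork : <<t,t>,t> — does not combine with murn.
zib — combines: zib : <<t,<e,t>>,t> takes murn : <t,<e,t>> as argument, giving t.
brell : s — does not combine with murn.
fep : e — does not combine with murn.

zib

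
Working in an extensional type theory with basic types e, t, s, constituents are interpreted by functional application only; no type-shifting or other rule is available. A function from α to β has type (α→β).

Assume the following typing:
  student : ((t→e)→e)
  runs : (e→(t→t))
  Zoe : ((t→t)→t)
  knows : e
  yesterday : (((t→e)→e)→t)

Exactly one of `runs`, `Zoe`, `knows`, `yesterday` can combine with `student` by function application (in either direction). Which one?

yesterday

runs : (e→(t→t)) — student needs (t→e); runs needs e; neither fits.
Zoe : ((t→t)→t) — student needs (t→e); Zoe needs (t→t); neither fits.
knows : e — student needs (t→e); knows needs nothing (atomic); neither fits.
yesterday — combines: yesterday : (((t→e)→e)→t) takes student : ((t→e)→e) as argument, giving t.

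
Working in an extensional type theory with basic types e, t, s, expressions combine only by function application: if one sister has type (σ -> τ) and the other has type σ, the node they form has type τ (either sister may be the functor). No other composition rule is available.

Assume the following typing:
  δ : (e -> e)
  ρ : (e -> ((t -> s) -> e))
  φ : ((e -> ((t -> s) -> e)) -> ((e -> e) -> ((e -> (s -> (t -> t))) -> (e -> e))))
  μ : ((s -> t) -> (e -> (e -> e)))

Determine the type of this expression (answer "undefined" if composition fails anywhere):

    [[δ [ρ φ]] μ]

[ρ φ]: φ is ((e -> ((t -> s) -> e)) -> ((e -> e) -> ((e -> (s -> (t -> t))) -> (e -> e)))), ρ is (e -> ((t -> s) -> e)); result ((e -> e) -> ((e -> (s -> (t -> t))) -> (e -> e))).
[δ [ρ φ]]: [ρ φ] is ((e -> e) -> ((e -> (s -> (t -> t))) -> (e -> e))), δ is (e -> e); result ((e -> (s -> (t -> t))) -> (e -> e)).
[[δ [ρ φ]] μ]: ((e -> (s -> (t -> t))) -> (e -> e)) with ((s -> t) -> (e -> (e -> e))) — neither is a function whose domain matches the other; composition fails here.

undefined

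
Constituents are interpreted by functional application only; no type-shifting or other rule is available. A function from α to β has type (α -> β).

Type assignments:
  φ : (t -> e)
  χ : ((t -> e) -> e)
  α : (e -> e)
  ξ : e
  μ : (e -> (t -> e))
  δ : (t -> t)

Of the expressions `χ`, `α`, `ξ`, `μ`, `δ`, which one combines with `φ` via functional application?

χ — combines: χ : ((t -> e) -> e) takes φ : (t -> e) as argument, giving e.
α : (e -> e) — neither side's domain matches the other.
ξ : e — neither side's domain matches the other.
μ : (e -> (t -> e)) — neither side's domain matches the other.
δ : (t -> t) — neither side's domain matches the other.

χ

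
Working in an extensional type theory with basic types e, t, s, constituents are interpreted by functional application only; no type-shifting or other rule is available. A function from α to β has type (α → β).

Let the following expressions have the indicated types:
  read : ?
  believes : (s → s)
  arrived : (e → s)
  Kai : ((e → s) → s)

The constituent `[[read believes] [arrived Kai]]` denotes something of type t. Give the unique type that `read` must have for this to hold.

((s → s) → (s → t))

[[read believes] [arrived Kai]] must have type t. The sister [arrived Kai] has type s; that is not a function onto t, so [read believes] must be the functor, of type (s → t).
[read believes] must have type (s → t). The sister believes has type (s → s); that is not a function onto (s → t), so read must be the functor, of type ((s → s) → (s → t)).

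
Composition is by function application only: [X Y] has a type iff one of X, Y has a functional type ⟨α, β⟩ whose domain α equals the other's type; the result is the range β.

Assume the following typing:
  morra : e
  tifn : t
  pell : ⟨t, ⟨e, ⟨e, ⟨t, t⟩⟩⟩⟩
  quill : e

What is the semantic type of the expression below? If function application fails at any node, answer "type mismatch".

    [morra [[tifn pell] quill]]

[tifn pell] — pell of type ⟨t, ⟨e, ⟨e, ⟨t, t⟩⟩⟩⟩ combines with tifn of type t: type ⟨e, ⟨e, ⟨t, t⟩⟩⟩.
[[tifn pell] quill] — [tifn pell] of type ⟨e, ⟨e, ⟨t, t⟩⟩⟩ combines with quill of type e: type ⟨e, ⟨t, t⟩⟩.
[morra [[tifn pell] quill]] — [[tifn pell] quill] of type ⟨e, ⟨t, t⟩⟩ combines with morra of type e: type ⟨t, t⟩.

⟨t, t⟩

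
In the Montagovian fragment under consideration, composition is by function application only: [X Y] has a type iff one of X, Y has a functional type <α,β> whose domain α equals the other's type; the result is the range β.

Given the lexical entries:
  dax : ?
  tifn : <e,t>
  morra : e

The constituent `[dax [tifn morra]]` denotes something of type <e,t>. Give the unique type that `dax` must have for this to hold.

<t,<e,t>>

For [dax [tifn morra]] to have type <e,t> with [tifn morra] of type t, dax must be the function: dax : <t,<e,t>>.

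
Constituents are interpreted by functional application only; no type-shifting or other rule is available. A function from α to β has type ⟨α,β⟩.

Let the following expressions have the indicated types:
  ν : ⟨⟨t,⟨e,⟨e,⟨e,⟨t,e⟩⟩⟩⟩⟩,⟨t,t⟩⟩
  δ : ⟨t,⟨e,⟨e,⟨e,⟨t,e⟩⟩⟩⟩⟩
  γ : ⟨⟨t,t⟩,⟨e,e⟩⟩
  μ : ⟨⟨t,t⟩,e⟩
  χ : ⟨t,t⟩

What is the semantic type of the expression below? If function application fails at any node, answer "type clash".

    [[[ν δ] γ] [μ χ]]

e

[ν δ]: ⟨⟨t,⟨e,⟨e,⟨e,⟨t,e⟩⟩⟩⟩⟩,⟨t,t⟩⟩ applied to ⟨t,⟨e,⟨e,⟨e,⟨t,e⟩⟩⟩⟩⟩ yields ⟨t,t⟩.
[[ν δ] γ]: ⟨⟨t,t⟩,⟨e,e⟩⟩ applied to ⟨t,t⟩ yields ⟨e,e⟩.
[μ χ]: ⟨⟨t,t⟩,e⟩ applied to ⟨t,t⟩ yields e.
[[[ν δ] γ] [μ χ]]: ⟨e,e⟩ applied to e yields e.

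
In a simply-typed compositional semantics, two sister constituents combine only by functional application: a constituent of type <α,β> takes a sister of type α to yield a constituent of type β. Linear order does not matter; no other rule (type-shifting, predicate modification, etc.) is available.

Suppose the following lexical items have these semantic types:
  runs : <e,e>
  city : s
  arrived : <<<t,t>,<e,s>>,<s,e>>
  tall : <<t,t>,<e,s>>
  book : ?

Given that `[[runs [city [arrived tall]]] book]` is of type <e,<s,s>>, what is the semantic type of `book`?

For [[runs [city [arrived tall]]] book] to have type <e,<s,s>> with [runs [city [arrived tall]]] of type e, book must be the function: book : <e,<e,<s,s>>>.

<e,<e,<s,s>>>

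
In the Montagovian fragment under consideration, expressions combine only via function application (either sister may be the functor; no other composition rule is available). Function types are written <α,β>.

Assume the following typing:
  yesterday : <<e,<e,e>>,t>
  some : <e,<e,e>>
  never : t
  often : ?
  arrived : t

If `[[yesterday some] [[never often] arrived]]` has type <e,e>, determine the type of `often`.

At [[yesterday some] [[never often] arrived]] (required: <e,e>): [yesterday some] is t, which is not a function with range <e,e>; hence [[never often] arrived] is the functor — type <t,<e,e>>.
At [[never often] arrived] (required: <t,<e,e>>): arrived is t, which is not a function with range <t,<e,e>>; hence [never often] is the functor — type <t,<t,<e,e>>>.
At [never often] (required: <t,<t,<e,e>>>): never is t, which is not a function with range <t,<t,<e,e>>>; hence often is the functor — type <t,<t,<t,<e,e>>>>.

<t,<t,<t,<e,e>>>>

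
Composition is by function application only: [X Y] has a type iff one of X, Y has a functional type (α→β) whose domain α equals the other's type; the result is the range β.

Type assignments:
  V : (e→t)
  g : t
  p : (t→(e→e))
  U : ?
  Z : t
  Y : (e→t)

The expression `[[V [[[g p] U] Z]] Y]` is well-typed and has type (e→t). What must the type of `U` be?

For [[V [[[g p] U] Z]] Y] to have type (e→t) with Y of type (e→t), [V [[[g p] U] Z]] must be the function: [V [[[g p] U] Z]] : ((e→t)→(e→t)).
For [V [[[g p] U] Z]] to have type ((e→t)→(e→t)) with V of type (e→t), [[[g p] U] Z] must be the function: [[[g p] U] Z] : ((e→t)→((e→t)→(e→t))).
For [[[g p] U] Z] to have type ((e→t)→((e→t)→(e→t))) with Z of type t, [[g p] U] must be the function: [[g p] U] : (t→((e→t)→((e→t)→(e→t)))).
For [[g p] U] to have type (t→((e→t)→((e→t)→(e→t)))) with [g p] of type (e→e), U must be the function: U : ((e→e)→(t→((e→t)→((e→t)→(e→t))))).

((e→e)→(t→((e→t)→((e→t)→(e→t)))))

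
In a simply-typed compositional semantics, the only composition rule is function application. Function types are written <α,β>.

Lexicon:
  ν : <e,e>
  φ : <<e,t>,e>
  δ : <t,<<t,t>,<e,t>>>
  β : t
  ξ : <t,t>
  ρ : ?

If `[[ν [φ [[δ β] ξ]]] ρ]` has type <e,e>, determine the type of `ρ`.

[[ν [φ [[δ β] ξ]]] ρ] must have type <e,e>. The sister [ν [φ [[δ β] ξ]]] has type e; that is not a function onto <e,e>, so ρ must be the functor, of type <e,<e,e>>.

<e,<e,e>>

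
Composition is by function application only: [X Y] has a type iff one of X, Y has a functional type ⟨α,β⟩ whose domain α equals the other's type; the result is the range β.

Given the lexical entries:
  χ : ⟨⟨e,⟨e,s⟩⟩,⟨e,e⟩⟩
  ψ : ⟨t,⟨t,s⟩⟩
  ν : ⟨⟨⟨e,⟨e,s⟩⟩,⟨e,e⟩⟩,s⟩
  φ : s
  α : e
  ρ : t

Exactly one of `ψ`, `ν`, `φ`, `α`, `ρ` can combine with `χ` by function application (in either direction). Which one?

ψ : ⟨t,⟨t,s⟩⟩ — no; χ wants ⟨e,⟨e,s⟩⟩, and ψ wants t.
ν — combines: ν : ⟨⟨⟨e,⟨e,s⟩⟩,⟨e,e⟩⟩,s⟩ takes χ : ⟨⟨e,⟨e,s⟩⟩,⟨e,e⟩⟩ as argument, giving s.
φ : s — no; χ wants ⟨e,⟨e,s⟩⟩, and φ wants nothing (atomic).
α : e — no; χ wants ⟨e,⟨e,s⟩⟩, and α wants nothing (atomic).
ρ : t — no; χ wants ⟨e,⟨e,s⟩⟩, and ρ wants nothing (atomic).

ν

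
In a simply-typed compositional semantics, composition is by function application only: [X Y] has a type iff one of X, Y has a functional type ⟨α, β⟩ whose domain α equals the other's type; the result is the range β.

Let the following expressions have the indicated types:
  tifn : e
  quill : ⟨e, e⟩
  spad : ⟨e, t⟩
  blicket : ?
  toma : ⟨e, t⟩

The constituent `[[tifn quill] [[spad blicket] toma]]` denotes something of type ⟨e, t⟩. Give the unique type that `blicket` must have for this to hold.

⟨⟨e, t⟩, ⟨⟨e, t⟩, ⟨e, ⟨e, t⟩⟩⟩⟩

[[tifn quill] [[spad blicket] toma]] is required to be ⟨e, t⟩. [tifn quill] : e cannot yield ⟨e, t⟩ as functor, so [[spad blicket] toma] : ⟨e, ⟨e, t⟩⟩.
[[spad blicket] toma] is required to be ⟨e, ⟨e, t⟩⟩. toma : ⟨e, t⟩ cannot yield ⟨e, ⟨e, t⟩⟩ as functor, so [spad blicket] : ⟨⟨e, t⟩, ⟨e, ⟨e, t⟩⟩⟩.
[spad blicket] is required to be ⟨⟨e, t⟩, ⟨e, ⟨e, t⟩⟩⟩. spad : ⟨e, t⟩ cannot yield ⟨⟨e, t⟩, ⟨e, ⟨e, t⟩⟩⟩ as functor, so blicket : ⟨⟨e, t⟩, ⟨⟨e, t⟩, ⟨e, ⟨e, t⟩⟩⟩⟩.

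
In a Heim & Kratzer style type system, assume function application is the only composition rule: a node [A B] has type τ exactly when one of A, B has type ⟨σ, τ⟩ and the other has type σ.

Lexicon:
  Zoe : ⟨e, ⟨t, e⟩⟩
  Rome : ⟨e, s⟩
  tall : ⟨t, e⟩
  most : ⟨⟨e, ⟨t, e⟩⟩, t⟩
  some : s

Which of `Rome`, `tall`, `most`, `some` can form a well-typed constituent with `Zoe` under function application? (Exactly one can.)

most

Rome : ⟨e, s⟩ — Zoe needs e; Rome needs e; neither fits.
tall : ⟨t, e⟩ — Zoe needs e; tall needs t; neither fits.
most — combines: most : ⟨⟨e, ⟨t, e⟩⟩, t⟩ takes Zoe : ⟨e, ⟨t, e⟩⟩ as argument, giving t.
some : s — Zoe needs e; some needs nothing (atomic); neither fits.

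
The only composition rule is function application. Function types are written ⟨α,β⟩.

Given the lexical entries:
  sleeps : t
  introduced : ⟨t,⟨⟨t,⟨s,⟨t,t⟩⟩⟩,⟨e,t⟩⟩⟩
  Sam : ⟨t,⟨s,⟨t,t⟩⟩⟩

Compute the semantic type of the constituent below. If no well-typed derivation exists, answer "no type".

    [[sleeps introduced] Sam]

⟨e,t⟩

[sleeps introduced] — introduced of type ⟨t,⟨⟨t,⟨s,⟨t,t⟩⟩⟩,⟨e,t⟩⟩⟩ combines with sleeps of type t: type ⟨⟨t,⟨s,⟨t,t⟩⟩⟩,⟨e,t⟩⟩.
[[sleeps introduced] Sam] — [sleeps introduced] of type ⟨⟨t,⟨s,⟨t,t⟩⟩⟩,⟨e,t⟩⟩ combines with Sam of type ⟨t,⟨s,⟨t,t⟩⟩⟩: type ⟨e,t⟩.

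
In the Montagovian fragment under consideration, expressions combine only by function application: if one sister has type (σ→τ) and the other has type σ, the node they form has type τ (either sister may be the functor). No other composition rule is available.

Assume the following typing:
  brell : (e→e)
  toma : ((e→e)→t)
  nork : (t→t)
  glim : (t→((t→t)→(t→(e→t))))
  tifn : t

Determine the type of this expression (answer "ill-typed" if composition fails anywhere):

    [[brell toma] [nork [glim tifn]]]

[brell toma]: ((e→e)→t) applied to (e→e) yields t.
[glim tifn]: (t→((t→t)→(t→(e→t)))) applied to t yields ((t→t)→(t→(e→t))).
[nork [glim tifn]]: ((t→t)→(t→(e→t))) applied to (t→t) yields (t→(e→t)).
[[brell toma] [nork [glim tifn]]]: (t→(e→t)) applied to t yields (e→t).

(e→t)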